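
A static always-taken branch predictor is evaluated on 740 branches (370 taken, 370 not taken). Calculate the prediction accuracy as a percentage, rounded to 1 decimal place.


Predictor: always-taken
Correct predictions = 370
Accuracy = 370 / 740 * 100 = 50.0%

50.0


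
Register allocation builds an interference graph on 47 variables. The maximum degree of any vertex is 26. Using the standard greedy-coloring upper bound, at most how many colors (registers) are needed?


Greedy coloring never needs more than (max_degree + 1) colors: when coloring a vertex, at most max_degree neighbors are already colored.
Upper bound = 26 + 1 = 27

27


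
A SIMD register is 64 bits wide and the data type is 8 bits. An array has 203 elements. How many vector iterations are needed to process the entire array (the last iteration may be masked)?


Width = 64 / 8 = 8 elements per vector op
Iterations = ceil(203 / 8) = 26

26


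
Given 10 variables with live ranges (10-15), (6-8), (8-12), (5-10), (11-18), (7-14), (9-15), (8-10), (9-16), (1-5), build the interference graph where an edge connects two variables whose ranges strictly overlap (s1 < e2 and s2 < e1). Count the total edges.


Check all pairs for overlapping intervals.
Two intervals (s1,e1) and (s2,e2) overlap if s1 < e2 and s2 < e1.
v0 (10-15) vs v1..v9: overlaps v2, v4, v5, v6, v8 -> 5
v1 (6-8) vs v2..v9: overlaps v3, v5 -> 2
v2 (8-12) vs v3..v9: overlaps v3, v4, v5, v6, v7, v8 -> 6
v3 (5-10) vs v4..v9: overlaps v5, v6, v7, v8 -> 4
v4 (11-18) vs v5..v9: overlaps v5, v6, v8 -> 3
v5 (7-14) vs v6..v9: overlaps v6, v7, v8 -> 3
v6 (9-15) vs v7..v9: overlaps v7, v8 -> 2
v7 (8-10) vs v8..v9: overlaps v8 -> 1
v8 (9-16) vs v9: overlaps none -> 0
Total overlapping pairs = 5 + 2 + 6 + 4 + 3 + 3 + 2 + 1 + 0 = 26

26


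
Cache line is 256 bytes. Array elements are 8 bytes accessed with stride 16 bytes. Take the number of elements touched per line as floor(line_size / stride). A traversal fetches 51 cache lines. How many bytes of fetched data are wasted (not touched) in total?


Elements per line = floor(256 / 16) = 16
Bytes used per line = 16 * 8 = 128
Wasted per line = 256 - 128 = 128
Total wasted = 128 * 51 = 6528

6528


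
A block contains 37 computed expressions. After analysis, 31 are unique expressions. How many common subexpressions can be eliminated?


CSE count = total expressions - unique expressions
= 37 - 31 = 6

6


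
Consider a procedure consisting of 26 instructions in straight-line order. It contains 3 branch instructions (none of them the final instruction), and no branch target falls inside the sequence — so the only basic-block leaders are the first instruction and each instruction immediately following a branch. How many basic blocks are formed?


With no in-sequence branch targets, the leaders are the first instruction plus the instruction after each branch.
Number of basic blocks = branches + 1
= 3 + 1 = 4

4


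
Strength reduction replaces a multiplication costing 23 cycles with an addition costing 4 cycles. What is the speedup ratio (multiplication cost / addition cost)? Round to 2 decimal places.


Ratio = mult_cost / add_cost = 23 / 4 = 5.75

5.75


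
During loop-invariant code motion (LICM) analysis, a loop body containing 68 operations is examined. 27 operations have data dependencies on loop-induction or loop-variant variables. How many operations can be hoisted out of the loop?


Invariant candidates = total - loop-dependent
= 68 - 27 = 41

41


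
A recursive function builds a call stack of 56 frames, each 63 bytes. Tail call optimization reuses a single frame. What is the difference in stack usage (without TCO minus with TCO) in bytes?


Without TCO: 56 * 63 = 3528 bytes
With TCO: reuse 1 frame = 63 bytes
Savings = 3528 - 63 = 3465

3465


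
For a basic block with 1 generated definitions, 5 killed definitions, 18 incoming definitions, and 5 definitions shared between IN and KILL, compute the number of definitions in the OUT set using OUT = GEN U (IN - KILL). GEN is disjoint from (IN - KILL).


IN - KILL: 18 - 5 = 13 surviving definitions
OUT = GEN + surviving = 1 + 13 = 14

14


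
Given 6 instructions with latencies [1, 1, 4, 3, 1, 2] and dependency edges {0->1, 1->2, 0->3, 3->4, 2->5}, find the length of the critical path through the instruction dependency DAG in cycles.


Compute longest path through dependency graph: dist(Ik) = max over predecessors of dist + latency(Ik).
dist(I0) = latency 1 = 1
dist(I1) = dist(I0) + 1 = 1 + 1 = 2
dist(I2) = dist(I1) + 4 = 2 + 4 = 6
dist(I3) = dist(I0) + 3 = 1 + 3 = 4
dist(I4) = dist(I3) + 1 = 4 + 1 = 5
dist(I5) = dist(I2) + 2 = 6 + 2 = 8
Critical path = max dist = 8

8


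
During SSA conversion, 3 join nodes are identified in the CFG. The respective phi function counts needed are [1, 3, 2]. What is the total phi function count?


Total phi functions = sum of phi functions at each join node
= 1 + 3 + 2 = 6

6


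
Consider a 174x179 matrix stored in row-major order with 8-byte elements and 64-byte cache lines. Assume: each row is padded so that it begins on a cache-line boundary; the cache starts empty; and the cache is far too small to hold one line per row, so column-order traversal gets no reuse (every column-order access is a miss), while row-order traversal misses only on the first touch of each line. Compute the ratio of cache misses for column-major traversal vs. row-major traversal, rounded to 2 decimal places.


Each row occupies 179 * 8 = 1432 bytes and starts on a line boundary, so it spans ceil(1432 / 64) = 23 cache lines.
Row-major traversal misses (one per line touched): 174 * ceil(179 * 8 / 64) = 4002
Column-major traversal misses (no reuse, every access misses): 174 * 179 = 31146
Ratio = 31146 / 4002 = 7.78

7.78


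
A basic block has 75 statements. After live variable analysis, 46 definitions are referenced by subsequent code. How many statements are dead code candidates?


Dead code = total statements - live definitions
= 75 - 46 = 29

29


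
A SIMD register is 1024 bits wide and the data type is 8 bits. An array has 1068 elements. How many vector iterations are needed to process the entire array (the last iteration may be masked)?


Width = 1024 / 8 = 128 elements per vector op
Iterations = ceil(1068 / 128) = 9

9


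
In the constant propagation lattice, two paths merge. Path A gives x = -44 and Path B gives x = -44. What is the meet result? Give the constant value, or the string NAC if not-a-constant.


Meet operation: if both paths give the same constant, result is that constant; if they differ, result is NAC (not-a-constant).
Path A: -44, Path B: -44 -> equal
Result: constant -> -44

-44


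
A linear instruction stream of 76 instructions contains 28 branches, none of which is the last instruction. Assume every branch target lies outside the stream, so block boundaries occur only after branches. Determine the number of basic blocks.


With no in-sequence branch targets, the leaders are the first instruction plus the instruction after each branch.
Number of basic blocks = branches + 1
= 28 + 1 = 29

29


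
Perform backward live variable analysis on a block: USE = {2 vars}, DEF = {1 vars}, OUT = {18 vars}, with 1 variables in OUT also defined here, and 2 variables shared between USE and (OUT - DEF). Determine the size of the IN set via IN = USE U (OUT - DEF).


OUT - DEF: 18 - 1 = 17
|IN| = |USE| + |OUT - DEF| - |USE ∩ (OUT - DEF)| = 2 + 17 - 2 = 17

17


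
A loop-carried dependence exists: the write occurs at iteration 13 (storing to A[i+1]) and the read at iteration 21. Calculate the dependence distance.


Distance = read iteration - write iteration
= 21 - 13 = 8

8


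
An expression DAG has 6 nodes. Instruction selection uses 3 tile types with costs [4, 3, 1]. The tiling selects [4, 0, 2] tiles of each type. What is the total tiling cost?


Total cost = sum(count_i * cost_i)
= 4*4 + 0*3 + 2*1
= 18

18


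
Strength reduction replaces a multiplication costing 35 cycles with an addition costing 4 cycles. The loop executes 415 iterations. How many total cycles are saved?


Per-iteration saving = 35 - 4 = 31
Total saved = 415 * 31 = 12865

12865


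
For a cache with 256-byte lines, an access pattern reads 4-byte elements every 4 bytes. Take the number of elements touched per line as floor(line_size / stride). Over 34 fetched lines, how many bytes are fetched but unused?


Elements per line = floor(256 / 4) = 64
Bytes used per line = 64 * 4 = 256
Wasted per line = 256 - 256 = 0
Total wasted = 0 * 34 = 0

0


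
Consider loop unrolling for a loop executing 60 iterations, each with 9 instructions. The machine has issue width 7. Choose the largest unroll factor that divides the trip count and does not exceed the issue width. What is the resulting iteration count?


Largest divisor of 60 <= 7 is 6
New iterations = 60 / 6 = 10

10


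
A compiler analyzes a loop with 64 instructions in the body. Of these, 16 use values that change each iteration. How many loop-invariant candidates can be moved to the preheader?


Invariant candidates = total - loop-dependent
= 64 - 16 = 48

48


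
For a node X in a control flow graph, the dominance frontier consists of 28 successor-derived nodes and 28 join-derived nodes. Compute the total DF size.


DF(X) = direct successor contributions + join point contributions
= 28 + 28 = 56

56


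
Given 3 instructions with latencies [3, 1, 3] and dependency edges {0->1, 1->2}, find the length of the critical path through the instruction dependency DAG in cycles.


Compute longest path through dependency graph: dist(Ik) = max over predecessors of dist + latency(Ik).
dist(I0) = latency 3 = 3
dist(I1) = dist(I0) + 1 = 3 + 1 = 4
dist(I2) = dist(I1) + 3 = 4 + 3 = 7
Critical path = max dist = 7

7


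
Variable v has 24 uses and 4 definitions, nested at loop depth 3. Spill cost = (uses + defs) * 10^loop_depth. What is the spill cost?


uses + defs = 24 + 4 = 28
10^3 = 1000
Spill cost = 28 * 1000 = 28000

28000


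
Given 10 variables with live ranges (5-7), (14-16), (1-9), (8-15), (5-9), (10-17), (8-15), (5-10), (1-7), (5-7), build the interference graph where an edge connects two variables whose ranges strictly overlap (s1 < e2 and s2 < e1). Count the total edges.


Check all pairs for overlapping intervals.
Two intervals (s1,e1) and (s2,e2) overlap if s1 < e2 and s2 < e1.
v0 (5-7) vs v1..v9: overlaps v2, v4, v7, v8, v9 -> 5
v1 (14-16) vs v2..v9: overlaps v3, v5, v6 -> 3
v2 (1-9) vs v3..v9: overlaps v3, v4, v6, v7, v8, v9 -> 6
v3 (8-15) vs v4..v9: overlaps v4, v5, v6, v7 -> 4
v4 (5-9) vs v5..v9: overlaps v6, v7, v8, v9 -> 4
v5 (10-17) vs v6..v9: overlaps v6 -> 1
v6 (8-15) vs v7..v9: overlaps v7 -> 1
v7 (5-10) vs v8..v9: overlaps v8, v9 -> 2
v8 (1-7) vs v9: overlaps v9 -> 1
Total overlapping pairs = 5 + 3 + 6 + 4 + 4 + 1 + 1 + 2 + 1 = 27

27


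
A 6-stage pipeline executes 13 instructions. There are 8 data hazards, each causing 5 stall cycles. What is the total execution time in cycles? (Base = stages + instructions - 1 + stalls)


Base cycles = 6 + 13 - 1 = 18
Total stalls = 8 * 5 = 40
Total = 18 + 40 = 58

58


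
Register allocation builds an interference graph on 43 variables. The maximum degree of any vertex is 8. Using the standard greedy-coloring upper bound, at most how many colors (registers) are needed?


Greedy coloring never needs more than (max_degree + 1) colors: when coloring a vertex, at most max_degree neighbors are already colored.
Upper bound = 8 + 1 = 9

9


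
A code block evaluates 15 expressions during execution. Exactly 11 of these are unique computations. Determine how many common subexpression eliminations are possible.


CSE count = total expressions - unique expressions
= 15 - 11 = 4

4


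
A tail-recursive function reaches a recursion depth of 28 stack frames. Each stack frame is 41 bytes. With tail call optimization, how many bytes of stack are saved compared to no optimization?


Without TCO: 28 * 41 = 1148 bytes
With TCO: reuse 1 frame = 41 bytes
Savings = 1148 - 41 = 1107

1107


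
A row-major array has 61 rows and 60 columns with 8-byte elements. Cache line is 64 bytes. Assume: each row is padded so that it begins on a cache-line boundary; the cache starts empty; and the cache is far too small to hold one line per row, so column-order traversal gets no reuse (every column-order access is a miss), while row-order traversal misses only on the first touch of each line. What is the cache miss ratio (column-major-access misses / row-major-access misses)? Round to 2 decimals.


Each row occupies 60 * 8 = 480 bytes and starts on a line boundary, so it spans ceil(480 / 64) = 8 cache lines.
Row-major traversal misses (one per line touched): 61 * ceil(60 * 8 / 64) = 488
Column-major traversal misses (no reuse, every access misses): 61 * 60 = 3660
Ratio = 3660 / 488 = 7.5

7.5


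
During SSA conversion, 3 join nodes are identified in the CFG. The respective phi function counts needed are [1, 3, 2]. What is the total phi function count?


Total phi functions = sum of phi functions at each join node
= 1 + 3 + 2 = 6

6


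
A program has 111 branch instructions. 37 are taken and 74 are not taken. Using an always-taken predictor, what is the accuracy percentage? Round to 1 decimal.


Predictor: always-taken
Correct predictions = 37
Accuracy = 37 / 111 * 100 = 33.3%

33.3


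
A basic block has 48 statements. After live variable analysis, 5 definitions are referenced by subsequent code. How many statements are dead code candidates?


Dead code = total statements - live definitions
= 48 - 5 = 43

43


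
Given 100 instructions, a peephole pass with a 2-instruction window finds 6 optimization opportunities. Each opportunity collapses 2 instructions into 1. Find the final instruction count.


Each match removes 1 instructions.
Total removed = 6 * 1 = 6
Remaining = 100 - 6 = 94

94


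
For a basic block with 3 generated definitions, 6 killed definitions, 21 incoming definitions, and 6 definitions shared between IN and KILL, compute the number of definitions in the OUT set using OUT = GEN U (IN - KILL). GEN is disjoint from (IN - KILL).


IN - KILL: 21 - 6 = 15 surviving definitions
OUT = GEN + surviving = 3 + 15 = 18

18


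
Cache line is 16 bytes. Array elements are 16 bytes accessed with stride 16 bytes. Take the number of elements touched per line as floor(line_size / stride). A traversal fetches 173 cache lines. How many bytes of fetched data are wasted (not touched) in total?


Elements per line = floor(16 / 16) = 1
Bytes used per line = 1 * 16 = 16
Wasted per line = 16 - 16 = 0
Total wasted = 0 * 173 = 0

0


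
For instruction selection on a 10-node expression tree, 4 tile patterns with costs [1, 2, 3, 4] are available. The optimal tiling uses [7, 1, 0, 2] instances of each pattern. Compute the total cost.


Total cost = sum(count_i * cost_i)
= 7*1 + 1*2 + 0*3 + 2*4
= 17

17


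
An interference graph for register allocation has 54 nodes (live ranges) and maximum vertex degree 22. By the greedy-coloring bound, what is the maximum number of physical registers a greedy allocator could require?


Greedy coloring never needs more than (max_degree + 1) colors: when coloring a vertex, at most max_degree neighbors are already colored.
Upper bound = 22 + 1 = 23

23


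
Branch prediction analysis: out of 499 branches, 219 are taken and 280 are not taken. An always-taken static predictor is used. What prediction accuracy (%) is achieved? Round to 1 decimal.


Predictor: always-taken
Correct predictions = 219
Accuracy = 219 / 499 * 100 = 43.9%

43.9


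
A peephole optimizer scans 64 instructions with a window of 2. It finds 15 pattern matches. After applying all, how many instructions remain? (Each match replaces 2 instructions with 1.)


Each match removes 1 instructions.
Total removed = 15 * 1 = 15
Remaining = 64 - 15 = 49

49


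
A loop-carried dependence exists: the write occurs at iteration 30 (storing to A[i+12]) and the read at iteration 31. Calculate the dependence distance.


Distance = read iteration - write iteration
= 31 - 30 = 1

1


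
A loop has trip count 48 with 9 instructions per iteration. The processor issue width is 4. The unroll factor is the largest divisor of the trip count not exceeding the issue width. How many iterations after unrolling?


Largest divisor of 48 <= 4 is 4
New iterations = 48 / 4 = 12

12


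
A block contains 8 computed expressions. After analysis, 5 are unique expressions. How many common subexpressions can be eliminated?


CSE count = total expressions - unique expressions
= 8 - 5 = 3

3


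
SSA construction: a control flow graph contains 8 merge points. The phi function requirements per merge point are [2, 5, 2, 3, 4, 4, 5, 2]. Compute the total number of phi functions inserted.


Total phi functions = sum of phi functions at each join node
= 2 + 5 + 2 + 3 + 4 + 4 + 5 + 2 = 27

27


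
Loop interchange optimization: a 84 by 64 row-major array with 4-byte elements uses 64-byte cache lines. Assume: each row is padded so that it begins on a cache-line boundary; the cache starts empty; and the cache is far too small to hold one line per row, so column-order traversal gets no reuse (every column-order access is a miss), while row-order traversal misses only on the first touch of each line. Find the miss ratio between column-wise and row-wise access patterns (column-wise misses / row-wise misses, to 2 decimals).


Each row occupies 64 * 4 = 256 bytes and starts on a line boundary, so it spans ceil(256 / 64) = 4 cache lines.
Row-major traversal misses (one per line touched): 84 * ceil(64 * 4 / 64) = 336
Column-major traversal misses (no reuse, every access misses): 84 * 64 = 5376
Ratio = 5376 / 336 = 16.0

16.0


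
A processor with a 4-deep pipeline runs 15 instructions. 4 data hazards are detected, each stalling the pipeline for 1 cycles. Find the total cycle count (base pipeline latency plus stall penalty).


Base cycles = 4 + 15 - 1 = 18
Total stalls = 4 * 1 = 4
Total = 18 + 4 = 22

22


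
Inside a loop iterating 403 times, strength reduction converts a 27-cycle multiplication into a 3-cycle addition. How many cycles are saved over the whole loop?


Per-iteration saving = 27 - 3 = 24
Total saved = 403 * 24 = 9672

9672


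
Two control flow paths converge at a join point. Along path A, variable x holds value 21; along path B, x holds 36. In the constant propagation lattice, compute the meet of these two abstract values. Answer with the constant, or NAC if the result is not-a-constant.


Meet operation: if both paths give the same constant, result is that constant; if they differ, result is NAC (not-a-constant).
Path A: 21, Path B: 36 -> differ
Result: not-a-constant -> NAC

NAC


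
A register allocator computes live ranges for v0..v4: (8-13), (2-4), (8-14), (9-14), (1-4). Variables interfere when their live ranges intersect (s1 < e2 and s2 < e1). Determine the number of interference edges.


Check all pairs for overlapping intervals.
Two intervals (s1,e1) and (s2,e2) overlap if s1 < e2 and s2 < e1.
v0 (8-13) vs v1..v4: overlaps v2, v3 -> 2
v1 (2-4) vs v2..v4: overlaps v4 -> 1
v2 (8-14) vs v3..v4: overlaps v3 -> 1
v3 (9-14) vs v4: overlaps none -> 0
Total overlapping pairs = 2 + 1 + 1 + 0 = 4

4


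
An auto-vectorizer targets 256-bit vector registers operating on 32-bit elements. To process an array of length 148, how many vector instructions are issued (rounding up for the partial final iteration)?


Width = 256 / 32 = 8 elements per vector op
Iterations = ceil(148 / 8) = 19

19


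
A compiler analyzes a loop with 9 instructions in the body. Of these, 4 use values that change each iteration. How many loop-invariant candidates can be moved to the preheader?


Invariant candidates = total - loop-dependent
= 9 - 4 = 5

5


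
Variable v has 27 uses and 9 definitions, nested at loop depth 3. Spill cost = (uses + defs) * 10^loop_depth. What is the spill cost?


uses + defs = 27 + 9 = 36
10^3 = 1000
Spill cost = 36 * 1000 = 36000

36000


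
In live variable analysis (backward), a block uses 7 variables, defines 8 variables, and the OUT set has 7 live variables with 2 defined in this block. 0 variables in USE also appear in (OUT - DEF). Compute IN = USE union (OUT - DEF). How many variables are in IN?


OUT - DEF: 7 - 2 = 5
|IN| = |USE| + |OUT - DEF| - |USE ∩ (OUT - DEF)| = 7 + 5 - 0 = 12

12


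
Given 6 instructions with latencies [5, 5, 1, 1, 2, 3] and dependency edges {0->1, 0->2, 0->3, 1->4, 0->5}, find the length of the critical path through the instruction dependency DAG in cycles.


Compute longest path through dependency graph: dist(Ik) = max over predecessors of dist + latency(Ik).
dist(I0) = latency 5 = 5
dist(I1) = dist(I0) + 5 = 5 + 5 = 10
dist(I2) = dist(I0) + 1 = 5 + 1 = 6
dist(I3) = dist(I0) + 1 = 5 + 1 = 6
dist(I4) = dist(I1) + 2 = 10 + 2 = 12
dist(I5) = dist(I0) + 3 = 5 + 3 = 8
Critical path = max dist = 12

12


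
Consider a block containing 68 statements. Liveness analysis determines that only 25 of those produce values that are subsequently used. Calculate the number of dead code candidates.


Dead code = total statements - live definitions
= 68 - 25 = 43

43


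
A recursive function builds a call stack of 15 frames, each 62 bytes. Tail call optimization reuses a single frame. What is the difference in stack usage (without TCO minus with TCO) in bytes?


Without TCO: 15 * 62 = 930 bytes
With TCO: reuse 1 frame = 62 bytes
Savings = 930 - 62 = 868

868


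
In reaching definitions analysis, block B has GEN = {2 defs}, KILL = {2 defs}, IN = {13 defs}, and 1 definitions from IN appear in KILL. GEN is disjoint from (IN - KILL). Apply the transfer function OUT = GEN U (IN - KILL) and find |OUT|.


IN - KILL: 13 - 1 = 12 surviving definitions
OUT = GEN + surviving = 2 + 12 = 14

14


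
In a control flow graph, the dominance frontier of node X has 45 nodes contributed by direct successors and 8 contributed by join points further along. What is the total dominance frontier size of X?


DF(X) = direct successor contributions + join point contributions
= 45 + 8 = 53

53


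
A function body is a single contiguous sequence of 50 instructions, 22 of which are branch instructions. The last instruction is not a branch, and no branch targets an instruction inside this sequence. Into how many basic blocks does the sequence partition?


With no in-sequence branch targets, the leaders are the first instruction plus the instruction after each branch.
Number of basic blocks = branches + 1
= 22 + 1 = 23

23


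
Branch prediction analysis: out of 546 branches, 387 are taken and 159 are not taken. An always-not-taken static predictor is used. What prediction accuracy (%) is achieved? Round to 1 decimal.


Predictor: always-not-taken
Correct predictions = 159
Accuracy = 159 / 546 * 100 = 29.1%

29.1


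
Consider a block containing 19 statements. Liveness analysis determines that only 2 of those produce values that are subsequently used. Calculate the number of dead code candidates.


Dead code = total statements - live definitions
= 19 - 2 = 17

17


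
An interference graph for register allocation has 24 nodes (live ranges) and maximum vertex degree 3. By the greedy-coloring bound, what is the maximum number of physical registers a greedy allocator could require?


Greedy coloring never needs more than (max_degree + 1) colors: when coloring a vertex, at most max_degree neighbors are already colored.
Upper bound = 3 + 1 = 4

4


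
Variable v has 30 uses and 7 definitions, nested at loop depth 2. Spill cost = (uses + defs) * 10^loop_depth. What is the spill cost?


uses + defs = 30 + 7 = 37
10^2 = 100
Spill cost = 37 * 100 = 3700

3700


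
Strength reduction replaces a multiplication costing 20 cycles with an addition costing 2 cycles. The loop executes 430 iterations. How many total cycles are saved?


Per-iteration saving = 20 - 2 = 18
Total saved = 430 * 18 = 7740

7740


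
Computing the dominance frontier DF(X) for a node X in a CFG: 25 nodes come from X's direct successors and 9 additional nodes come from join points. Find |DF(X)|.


DF(X) = direct successor contributions + join point contributions
= 25 + 9 = 34

34


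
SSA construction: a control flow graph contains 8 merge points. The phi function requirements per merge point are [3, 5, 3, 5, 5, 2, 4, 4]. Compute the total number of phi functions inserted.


Total phi functions = sum of phi functions at each join node
= 3 + 5 + 3 + 5 + 5 + 2 + 4 + 4 = 31

31


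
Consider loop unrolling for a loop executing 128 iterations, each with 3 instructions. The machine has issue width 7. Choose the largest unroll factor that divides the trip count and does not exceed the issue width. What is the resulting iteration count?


Largest divisor of 128 <= 7 is 4
New iterations = 128 / 4 = 32

32


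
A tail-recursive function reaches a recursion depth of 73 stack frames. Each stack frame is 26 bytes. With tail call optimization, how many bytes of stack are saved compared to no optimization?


Without TCO: 73 * 26 = 1898 bytes
With TCO: reuse 1 frame = 26 bytes
Savings = 1898 - 26 = 1872

1872


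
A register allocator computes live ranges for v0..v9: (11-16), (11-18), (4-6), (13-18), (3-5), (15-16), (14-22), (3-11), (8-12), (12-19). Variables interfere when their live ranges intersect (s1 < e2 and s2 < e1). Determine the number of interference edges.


Check all pairs for overlapping intervals.
Two intervals (s1,e1) and (s2,e2) overlap if s1 < e2 and s2 < e1.
v0 (11-16) vs v1..v9: overlaps v1, v3, v5, v6, v8, v9 -> 6
v1 (11-18) vs v2..v9: overlaps v3, v5, v6, v8, v9 -> 5
v2 (4-6) vs v3..v9: overlaps v4, v7 -> 2
v3 (13-18) vs v4..v9: overlaps v5, v6, v9 -> 3
v4 (3-5) vs v5..v9: overlaps v7 -> 1
v5 (15-16) vs v6..v9: overlaps v6, v9 -> 2
v6 (14-22) vs v7..v9: overlaps v9 -> 1
v7 (3-11) vs v8..v9: overlaps v8 -> 1
v8 (8-12) vs v9: overlaps none -> 0
Total overlapping pairs = 6 + 5 + 2 + 3 + 1 + 2 + 1 + 1 + 0 = 21

21


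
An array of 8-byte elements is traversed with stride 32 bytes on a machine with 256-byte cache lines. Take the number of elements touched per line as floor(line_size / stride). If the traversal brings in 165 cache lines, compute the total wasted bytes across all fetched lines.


Elements per line = floor(256 / 32) = 8
Bytes used per line = 8 * 8 = 64
Wasted per line = 256 - 64 = 192
Total wasted = 192 * 165 = 31680

31680


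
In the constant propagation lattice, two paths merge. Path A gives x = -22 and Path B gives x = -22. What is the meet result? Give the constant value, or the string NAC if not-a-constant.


Meet operation: if both paths give the same constant, result is that constant; if they differ, result is NAC (not-a-constant).
Path A: -22, Path B: -22 -> equal
Result: constant -> -22

-22


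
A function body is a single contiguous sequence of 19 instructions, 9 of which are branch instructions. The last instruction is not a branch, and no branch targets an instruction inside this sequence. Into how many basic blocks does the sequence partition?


With no in-sequence branch targets, the leaders are the first instruction plus the instruction after each branch.
Number of basic blocks = branches + 1
= 9 + 1 = 10

10


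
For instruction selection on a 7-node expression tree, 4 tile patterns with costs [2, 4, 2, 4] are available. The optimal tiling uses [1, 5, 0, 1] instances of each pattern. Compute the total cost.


Total cost = sum(count_i * cost_i)
= 1*2 + 5*4 + 0*2 + 1*4
= 26

26


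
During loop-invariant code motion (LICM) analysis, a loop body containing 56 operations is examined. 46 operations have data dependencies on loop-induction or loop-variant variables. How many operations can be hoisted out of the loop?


Invariant candidates = total - loop-dependent
= 56 - 46 = 10

10


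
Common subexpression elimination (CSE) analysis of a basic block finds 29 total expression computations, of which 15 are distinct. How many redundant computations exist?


CSE count = total expressions - unique expressions
= 29 - 15 = 14

14


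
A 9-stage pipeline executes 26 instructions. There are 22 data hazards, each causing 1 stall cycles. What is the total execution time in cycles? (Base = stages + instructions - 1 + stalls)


Base cycles = 9 + 26 - 1 = 34
Total stalls = 22 * 1 = 22
Total = 34 + 22 = 56

56


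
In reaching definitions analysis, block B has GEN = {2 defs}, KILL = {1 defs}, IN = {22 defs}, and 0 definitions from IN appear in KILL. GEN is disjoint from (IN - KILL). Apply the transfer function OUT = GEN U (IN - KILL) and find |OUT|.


IN - KILL: 22 - 0 = 22 surviving definitions
OUT = GEN + surviving = 2 + 22 = 24

24


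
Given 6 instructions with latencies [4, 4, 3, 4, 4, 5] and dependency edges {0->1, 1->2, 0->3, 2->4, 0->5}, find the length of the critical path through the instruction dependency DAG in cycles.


Compute longest path through dependency graph: dist(Ik) = max over predecessors of dist + latency(Ik).
dist(I0) = latency 4 = 4
dist(I1) = dist(I0) + 4 = 4 + 4 = 8
dist(I2) = dist(I1) + 3 = 8 + 3 = 11
dist(I3) = dist(I0) + 4 = 4 + 4 = 8
dist(I4) = dist(I2) + 4 = 11 + 4 = 15
dist(I5) = dist(I0) + 5 = 4 + 5 = 9
Critical path = max dist = 15

15


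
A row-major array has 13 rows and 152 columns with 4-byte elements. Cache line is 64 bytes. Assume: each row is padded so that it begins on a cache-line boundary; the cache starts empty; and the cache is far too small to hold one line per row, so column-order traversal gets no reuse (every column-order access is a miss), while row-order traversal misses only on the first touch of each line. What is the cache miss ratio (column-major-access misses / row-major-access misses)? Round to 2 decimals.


Each row occupies 152 * 4 = 608 bytes and starts on a line boundary, so it spans ceil(608 / 64) = 10 cache lines.
Row-major traversal misses (one per line touched): 13 * ceil(152 * 4 / 64) = 130
Column-major traversal misses (no reuse, every access misses): 13 * 152 = 1976
Ratio = 1976 / 130 = 15.2

15.2


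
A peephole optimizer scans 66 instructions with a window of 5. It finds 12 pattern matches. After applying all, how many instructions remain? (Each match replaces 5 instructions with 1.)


Each match removes 4 instructions.
Total removed = 12 * 4 = 48
Remaining = 66 - 48 = 18

18


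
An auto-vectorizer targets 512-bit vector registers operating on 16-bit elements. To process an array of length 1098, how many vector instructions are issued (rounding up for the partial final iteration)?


Width = 512 / 16 = 32 elements per vector op
Iterations = ceil(1098 / 32) = 35

35


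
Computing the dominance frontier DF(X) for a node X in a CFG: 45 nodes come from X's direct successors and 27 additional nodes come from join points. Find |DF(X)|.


DF(X) = direct successor contributions + join point contributions
= 45 + 27 = 72

72


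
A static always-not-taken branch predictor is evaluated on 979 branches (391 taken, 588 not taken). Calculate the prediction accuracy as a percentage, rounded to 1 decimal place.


Predictor: always-not-taken
Correct predictions = 588
Accuracy = 588 / 979 * 100 = 60.1%

60.1


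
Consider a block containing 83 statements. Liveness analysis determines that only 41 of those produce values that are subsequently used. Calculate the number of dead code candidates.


Dead code = total statements - live definitions
= 83 - 41 = 42

42


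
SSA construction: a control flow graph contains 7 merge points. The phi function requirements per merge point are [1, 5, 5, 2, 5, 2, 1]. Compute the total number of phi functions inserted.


Total phi functions = sum of phi functions at each join node
= 1 + 5 + 5 + 2 + 5 + 2 + 1 = 21

21


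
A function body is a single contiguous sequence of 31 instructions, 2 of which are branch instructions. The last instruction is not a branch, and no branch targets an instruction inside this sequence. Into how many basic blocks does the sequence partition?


With no in-sequence branch targets, the leaders are the first instruction plus the instruction after each branch.
Number of basic blocks = branches + 1
= 2 + 1 = 3

3


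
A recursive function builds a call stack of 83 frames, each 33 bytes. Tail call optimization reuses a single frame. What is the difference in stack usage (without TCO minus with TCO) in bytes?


Without TCO: 83 * 33 = 2739 bytes
With TCO: reuse 1 frame = 33 bytes
Savings = 2739 - 33 = 2706

2706


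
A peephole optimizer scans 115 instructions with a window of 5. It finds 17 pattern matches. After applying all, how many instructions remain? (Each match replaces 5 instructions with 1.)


Each match removes 4 instructions.
Total removed = 17 * 4 = 68
Remaining = 115 - 68 = 47

47


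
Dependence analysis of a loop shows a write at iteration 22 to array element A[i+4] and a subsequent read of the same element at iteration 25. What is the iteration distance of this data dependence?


Distance = read iteration - write iteration
= 25 - 22 = 3

3


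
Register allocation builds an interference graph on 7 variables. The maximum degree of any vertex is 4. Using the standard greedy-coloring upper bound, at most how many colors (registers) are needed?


Greedy coloring never needs more than (max_degree + 1) colors: when coloring a vertex, at most max_degree neighbors are already colored.
Upper bound = 4 + 1 = 5

5


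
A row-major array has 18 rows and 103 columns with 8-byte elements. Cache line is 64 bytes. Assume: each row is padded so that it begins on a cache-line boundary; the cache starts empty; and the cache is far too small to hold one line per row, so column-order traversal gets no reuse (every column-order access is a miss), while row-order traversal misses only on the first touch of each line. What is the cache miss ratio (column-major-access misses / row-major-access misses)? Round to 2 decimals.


Each row occupies 103 * 8 = 824 bytes and starts on a line boundary, so it spans ceil(824 / 64) = 13 cache lines.
Row-major traversal misses (one per line touched): 18 * ceil(103 * 8 / 64) = 234
Column-major traversal misses (no reuse, every access misses): 18 * 103 = 1854
Ratio = 1854 / 234 = 7.92

7.92


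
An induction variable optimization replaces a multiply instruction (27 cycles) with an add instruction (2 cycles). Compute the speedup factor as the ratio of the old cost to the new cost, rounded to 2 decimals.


Ratio = mult_cost / add_cost = 27 / 2 = 13.5

13.5


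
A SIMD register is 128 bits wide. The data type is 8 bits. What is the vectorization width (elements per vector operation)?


Width = SIMD bits / data type bits
= 128 / 8 = 16

16


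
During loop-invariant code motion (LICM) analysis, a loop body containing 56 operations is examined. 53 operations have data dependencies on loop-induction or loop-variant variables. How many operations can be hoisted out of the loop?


Invariant candidates = total - loop-dependent
= 56 - 53 = 3

3


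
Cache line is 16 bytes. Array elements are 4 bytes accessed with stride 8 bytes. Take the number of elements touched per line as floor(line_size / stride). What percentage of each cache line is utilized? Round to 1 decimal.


Elements per cache line = floor(16 / 8) = 2
Bytes used = 2 * 4 = 8
Utilization = 8 / 16 * 100 = 50.0%

50.0


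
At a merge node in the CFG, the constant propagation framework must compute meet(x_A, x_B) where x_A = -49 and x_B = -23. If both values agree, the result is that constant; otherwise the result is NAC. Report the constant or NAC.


Meet operation: if both paths give the same constant, result is that constant; if they differ, result is NAC (not-a-constant).
Path A: -49, Path B: -23 -> differ
Result: not-a-constant -> NAC

NAC


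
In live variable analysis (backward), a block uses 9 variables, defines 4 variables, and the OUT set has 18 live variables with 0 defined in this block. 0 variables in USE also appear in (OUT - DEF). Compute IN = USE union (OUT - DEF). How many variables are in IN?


OUT - DEF: 18 - 0 = 18
|IN| = |USE| + |OUT - DEF| - |USE ∩ (OUT - DEF)| = 9 + 18 - 0 = 27

27


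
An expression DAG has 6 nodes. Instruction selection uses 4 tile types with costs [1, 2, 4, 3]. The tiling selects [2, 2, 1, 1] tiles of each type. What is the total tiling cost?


Total cost = sum(count_i * cost_i)
= 2*1 + 2*2 + 1*4 + 1*3
= 13

13


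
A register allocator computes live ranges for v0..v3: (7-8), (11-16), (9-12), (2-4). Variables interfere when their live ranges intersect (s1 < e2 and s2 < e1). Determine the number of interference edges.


Check all pairs for overlapping intervals.
Two intervals (s1,e1) and (s2,e2) overlap if s1 < e2 and s2 < e1.
v0 (7-8) vs v1..v3: overlaps none -> 0
v1 (11-16) vs v2..v3: overlaps v2 -> 1
v2 (9-12) vs v3: overlaps none -> 0
Total overlapping pairs = 0 + 1 + 0 = 1

1


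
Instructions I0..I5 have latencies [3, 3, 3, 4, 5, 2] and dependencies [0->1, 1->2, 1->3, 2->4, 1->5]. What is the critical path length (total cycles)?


Compute longest path through dependency graph: dist(Ik) = max over predecessors of dist + latency(Ik).
dist(I0) = latency 3 = 3
dist(I1) = dist(I0) + 3 = 3 + 3 = 6
dist(I2) = dist(I1) + 3 = 6 + 3 = 9
dist(I3) = dist(I1) + 4 = 6 + 4 = 10
dist(I4) = dist(I2) + 5 = 9 + 5 = 14
dist(I5) = dist(I1) + 2 = 6 + 2 = 8
Critical path = max dist = 14

14


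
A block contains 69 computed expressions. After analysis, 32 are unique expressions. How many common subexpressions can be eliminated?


CSE count = total expressions - unique expressions
= 69 - 32 = 37

37


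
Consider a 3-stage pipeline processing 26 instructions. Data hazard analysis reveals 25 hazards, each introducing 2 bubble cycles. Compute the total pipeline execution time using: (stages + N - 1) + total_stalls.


Base cycles = 3 + 26 - 1 = 28
Total stalls = 25 * 2 = 50
Total = 28 + 50 = 78

78


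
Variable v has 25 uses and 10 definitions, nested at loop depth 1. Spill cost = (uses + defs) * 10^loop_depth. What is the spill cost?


uses + defs = 25 + 10 = 35
10^1 = 10
Spill cost = 35 * 10 = 350

350


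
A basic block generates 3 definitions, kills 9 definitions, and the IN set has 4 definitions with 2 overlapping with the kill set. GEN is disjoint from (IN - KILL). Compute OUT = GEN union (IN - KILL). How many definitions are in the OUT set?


IN - KILL: 4 - 2 = 2 surviving definitions
OUT = GEN + surviving = 3 + 2 = 5

5


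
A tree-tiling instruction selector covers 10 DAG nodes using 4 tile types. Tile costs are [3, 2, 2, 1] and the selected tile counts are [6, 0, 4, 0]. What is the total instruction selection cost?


Total cost = sum(count_i * cost_i)
= 6*3 + 0*2 + 4*2 + 0*1
= 26

26


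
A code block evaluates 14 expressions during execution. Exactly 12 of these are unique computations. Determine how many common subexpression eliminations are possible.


CSE count = total expressions - unique expressions
= 14 - 12 = 2

2


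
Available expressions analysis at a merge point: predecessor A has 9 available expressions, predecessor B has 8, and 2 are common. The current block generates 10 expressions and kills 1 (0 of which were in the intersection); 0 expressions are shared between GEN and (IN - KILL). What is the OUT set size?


IN = intersection of predecessors = 2
IN - KILL = 2 - 0 = 2
|OUT| = |GEN| + |IN - KILL| - |GEN ∩ (IN - KILL)| = 10 + 2 - 0 = 12

12


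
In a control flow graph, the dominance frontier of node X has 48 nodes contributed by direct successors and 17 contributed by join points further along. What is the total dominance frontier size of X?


DF(X) = direct successor contributions + join point contributions
= 48 + 17 = 65

65
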